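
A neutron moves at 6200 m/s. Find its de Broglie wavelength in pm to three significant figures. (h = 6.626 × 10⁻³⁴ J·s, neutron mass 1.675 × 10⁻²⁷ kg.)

λ = 63.8 pm

p = mv = 1.675 × 10⁻²⁷ × 6200 = 1.039 × 10⁻²³ kg·m/s.
λ = h/p = 6.626 × 10⁻³⁴ / 1.039 × 10⁻²³ = 6.38 × 10⁻¹¹ m = 63.8 pm.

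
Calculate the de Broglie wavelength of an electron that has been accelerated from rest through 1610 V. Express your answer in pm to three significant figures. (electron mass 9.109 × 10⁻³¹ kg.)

λ = 30.6 pm

KE = eV = 1.602 × 10⁻¹⁹ × 1610 = 2.579 × 10⁻¹⁶ J.
p = √(2mKE) = √(2 × 9.109 × 10⁻³¹ × 2.579 × 10⁻¹⁶) = 2.168 × 10⁻²³ kg·m/s.
λ = h/p = 6.626 × 10⁻³⁴ / 2.168 × 10⁻²³ = 3.06 × 10⁻¹¹ m = 30.6 pm.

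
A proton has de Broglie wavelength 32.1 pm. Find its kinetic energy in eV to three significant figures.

KE = 0.795 eV

p = h/λ = 6.626 × 10⁻³⁴ / 3.210 × 10⁻¹¹ = 2.064 × 10⁻²³ kg·m/s.
KE = p²/(2m) = (2.064 × 10⁻²³)² / (2 × 1.673 × 10⁻²⁷) = 1.273 × 10⁻¹⁹ J = 0.795 eV.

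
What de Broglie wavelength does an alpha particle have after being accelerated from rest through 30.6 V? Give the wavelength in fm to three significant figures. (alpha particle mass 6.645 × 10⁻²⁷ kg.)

KE = 2eV = 2 × 1.602 × 10⁻¹⁹ × 30.60 = 9.804 × 10⁻¹⁸ J.
p = √(2mKE) = √(2 × 6.645 × 10⁻²⁷ × 9.804 × 10⁻¹⁸) = 3.610 × 10⁻²² kg·m/s.
λ = h/p = 6.626 × 10⁻³⁴ / 3.610 × 10⁻²² = 1.84 × 10⁻¹² m = 1840 fm.

λ = 1840 fm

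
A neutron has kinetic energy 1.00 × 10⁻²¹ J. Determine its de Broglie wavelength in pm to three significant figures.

λ = 362 pm

p = √(2mKE) = √(2 × 1.675 × 10⁻²⁷ × 1.000 × 10⁻²¹) = 1.830 × 10⁻²⁴ kg·m/s.
λ = h/p = 6.626 × 10⁻³⁴ / 1.830 × 10⁻²⁴ = 3.62 × 10⁻¹⁰ m = 362 pm.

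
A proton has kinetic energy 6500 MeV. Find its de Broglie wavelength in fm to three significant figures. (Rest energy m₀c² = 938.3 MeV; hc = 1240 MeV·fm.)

Total energy E = KE + m₀c² = 6500 + 938.3 = 7438.3 MeV.
(pc)² = E² − (m₀c²)² = (7438.3)² − (938.3)² = 5.445 × 10⁷ MeV², so pc = 7379 MeV.
λ = hc/(pc) = 1240 MeV·fm / 7379 MeV = 0.168 fm.

λ = 0.168 fm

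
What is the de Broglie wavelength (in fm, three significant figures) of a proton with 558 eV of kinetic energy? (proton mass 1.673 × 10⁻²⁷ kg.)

KE = 558 eV = 8.939 × 10⁻¹⁷ J.
p = √(2mKE) = √(2 × 1.673 × 10⁻²⁷ × 8.939 × 10⁻¹⁷) = 5.469 × 10⁻²² kg·m/s.
λ = h/p = 6.626 × 10⁻³⁴ / 5.469 × 10⁻²² = 1.21 × 10⁻¹² m = 1210 fm.

λ = 1210 fm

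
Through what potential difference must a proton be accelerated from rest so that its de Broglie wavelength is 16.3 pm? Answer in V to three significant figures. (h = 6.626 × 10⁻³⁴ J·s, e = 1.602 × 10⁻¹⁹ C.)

V = 3.08 V

p = h/λ = 6.626 × 10⁻³⁴ / 1.630 × 10⁻¹¹ = 4.065 × 10⁻²³ kg·m/s.
KE = p²/(2m) = 4.939 × 10⁻¹⁹ J.
V = KE/e = 4.939 × 10⁻¹⁹ / (1.602 × 10⁻¹⁹) = 3.08 V.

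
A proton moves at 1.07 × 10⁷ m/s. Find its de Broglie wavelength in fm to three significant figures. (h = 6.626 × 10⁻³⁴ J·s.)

λ = 37.0 fm

p = mv = 1.673 × 10⁻²⁷ × 1.07 × 10⁷ = 1.790 × 10⁻²⁰ kg·m/s.
λ = h/p = 6.626 × 10⁻³⁴ / 1.790 × 10⁻²⁰ = 3.70 × 10⁻¹⁴ m = 37.0 fm.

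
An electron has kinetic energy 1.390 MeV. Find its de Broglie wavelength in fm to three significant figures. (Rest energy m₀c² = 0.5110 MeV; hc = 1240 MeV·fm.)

Total energy E = KE + m₀c² = 1.390 + 0.5110 = 1.9010 MeV.
(pc)² = E² − (m₀c²)² = (1.9010)² − (0.5110)² = 3.353 MeV², so pc = 1.831 MeV.
λ = hc/(pc) = 1240 MeV·fm / 1.831 MeV = 677 fm.

λ = 677 fm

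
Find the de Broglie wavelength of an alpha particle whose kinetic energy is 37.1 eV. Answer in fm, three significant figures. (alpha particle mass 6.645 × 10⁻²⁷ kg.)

λ = 2360 fm

KE = 37.1 eV = 5.943 × 10⁻¹⁸ J.
p = √(2mKE) = √(2 × 6.645 × 10⁻²⁷ × 5.943 × 10⁻¹⁸) = 2.810 × 10⁻²² kg·m/s.
λ = h/p = 6.626 × 10⁻³⁴ / 2.810 × 10⁻²² = 2.36 × 10⁻¹² m = 2360 fm.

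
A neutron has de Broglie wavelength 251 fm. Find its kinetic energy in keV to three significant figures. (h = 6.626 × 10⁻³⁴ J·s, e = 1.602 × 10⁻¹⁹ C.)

KE = 13.0 keV

p = h/λ = 6.626 × 10⁻³⁴ / 2.510 × 10⁻¹³ = 2.640 × 10⁻²¹ kg·m/s.
KE = p²/(2m) = (2.640 × 10⁻²¹)² / (2 × 1.675 × 10⁻²⁷) = 2.080 × 10⁻¹⁵ J = 13.0 keV.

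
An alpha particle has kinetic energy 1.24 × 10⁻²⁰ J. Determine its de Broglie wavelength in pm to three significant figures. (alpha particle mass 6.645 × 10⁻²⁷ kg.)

p = √(2mKE) = √(2 × 6.645 × 10⁻²⁷ × 1.240 × 10⁻²⁰) = 1.284 × 10⁻²³ kg·m/s.
λ = h/p = 6.626 × 10⁻³⁴ / 1.284 × 10⁻²³ = 5.16 × 10⁻¹¹ m = 51.6 pm.

λ = 51.6 pm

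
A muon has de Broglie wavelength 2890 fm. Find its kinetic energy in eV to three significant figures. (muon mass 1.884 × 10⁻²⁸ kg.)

p = h/λ = 6.626 × 10⁻³⁴ / 2.890 × 10⁻¹² = 2.293 × 10⁻²² kg·m/s.
KE = p²/(2m) = (2.293 × 10⁻²²)² / (2 × 1.884 × 10⁻²⁸) = 1.395 × 10⁻¹⁶ J = 871 eV.

KE = 871 eV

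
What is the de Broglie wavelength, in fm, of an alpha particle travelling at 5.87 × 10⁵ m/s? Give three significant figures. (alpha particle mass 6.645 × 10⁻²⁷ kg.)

λ = 170 fm

p = mv = 6.645 × 10⁻²⁷ × 5.87 × 10⁵ = 3.901 × 10⁻²¹ kg·m/s.
λ = h/p = 6.626 × 10⁻³⁴ / 3.901 × 10⁻²¹ = 1.70 × 10⁻¹³ m = 170 fm.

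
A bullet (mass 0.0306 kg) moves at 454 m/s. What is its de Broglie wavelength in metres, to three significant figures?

p = mv = 0.0306 × 454 = 1.389 × 10¹ kg·m/s.
λ = h/p = 6.626 × 10⁻³⁴ / 1.389 × 10¹ = 4.77 × 10⁻³⁵ m.

λ = 4.77 × 10⁻³⁵ m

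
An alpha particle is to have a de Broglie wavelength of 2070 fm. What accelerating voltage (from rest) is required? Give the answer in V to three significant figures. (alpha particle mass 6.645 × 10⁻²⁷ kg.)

V = 24.1 V

p = h/λ = 6.626 × 10⁻³⁴ / 2.070 × 10⁻¹² = 3.201 × 10⁻²² kg·m/s.
KE = p²/(2m) = 7.710 × 10⁻¹⁸ J.
V = KE/2e = 7.710 × 10⁻¹⁸ / (2 × 1.602 × 10⁻¹⁹) = 24.1 V.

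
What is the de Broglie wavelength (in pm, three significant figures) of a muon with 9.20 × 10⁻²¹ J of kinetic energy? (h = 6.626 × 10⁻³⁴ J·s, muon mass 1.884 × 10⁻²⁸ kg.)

λ = 356 pm

p = √(2mKE) = √(2 × 1.884 × 10⁻²⁸ × 9.200 × 10⁻²¹) = 1.862 × 10⁻²⁴ kg·m/s.
λ = h/p = 6.626 × 10⁻³⁴ / 1.862 × 10⁻²⁴ = 3.56 × 10⁻¹⁰ m = 356 pm.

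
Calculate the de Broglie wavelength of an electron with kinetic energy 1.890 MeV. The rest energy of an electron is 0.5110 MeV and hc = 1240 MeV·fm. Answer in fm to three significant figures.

Total energy E = KE + m₀c² = 1.890 + 0.5110 = 2.4010 MeV.
(pc)² = E² − (m₀c²)² = (2.4010)² − (0.5110)² = 5.504 MeV², so pc = 2.346 MeV.
λ = hc/(pc) = 1240 MeV·fm / 2.346 MeV = 529 fm.

λ = 529 fm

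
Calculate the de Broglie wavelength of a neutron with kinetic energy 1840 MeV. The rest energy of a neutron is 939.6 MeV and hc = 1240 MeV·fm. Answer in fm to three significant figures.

Total energy E = KE + m₀c² = 1840 + 939.6 = 2779.6 MeV.
(pc)² = E² − (m₀c²)² = (2779.6)² − (939.6)² = 6.843 × 10⁶ MeV², so pc = 2616 MeV.
λ = hc/(pc) = 1240 MeV·fm / 2616 MeV = 0.474 fm.

λ = 0.474 fm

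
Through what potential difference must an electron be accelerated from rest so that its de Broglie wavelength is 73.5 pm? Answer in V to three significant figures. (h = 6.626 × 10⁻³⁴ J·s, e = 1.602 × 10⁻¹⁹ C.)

V = 278 V

p = h/λ = 6.626 × 10⁻³⁴ / 7.350 × 10⁻¹¹ = 9.015 × 10⁻²⁴ kg·m/s.
KE = p²/(2m) = 4.461 × 10⁻¹⁷ J.
V = KE/e = 4.461 × 10⁻¹⁷ / (1.602 × 10⁻¹⁹) = 278 V.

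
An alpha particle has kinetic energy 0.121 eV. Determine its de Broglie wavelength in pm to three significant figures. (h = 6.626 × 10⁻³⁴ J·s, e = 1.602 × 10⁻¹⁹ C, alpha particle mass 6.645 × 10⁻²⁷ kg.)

KE = 0.121 eV = 1.938 × 10⁻²⁰ J.
p = √(2mKE) = √(2 × 6.645 × 10⁻²⁷ × 1.938 × 10⁻²⁰) = 1.605 × 10⁻²³ kg·m/s.
λ = h/p = 6.626 × 10⁻³⁴ / 1.605 × 10⁻²³ = 4.13 × 10⁻¹¹ m = 41.3 pm.

λ = 41.3 pm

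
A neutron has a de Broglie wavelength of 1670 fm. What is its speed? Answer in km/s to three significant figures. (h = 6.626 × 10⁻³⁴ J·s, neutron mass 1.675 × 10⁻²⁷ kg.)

v = 237 km/s

p = h/λ = 6.626 × 10⁻³⁴ / 1.670 × 10⁻¹² = 3.968 × 10⁻²² kg·m/s.
v = p/m = 3.968 × 10⁻²² / 1.675 × 10⁻²⁷ = 2.37 × 10⁵ m/s = 237 km/s.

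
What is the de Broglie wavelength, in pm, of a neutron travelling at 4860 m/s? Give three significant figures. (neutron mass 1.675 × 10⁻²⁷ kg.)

λ = 81.4 pm

p = mv = 1.675 × 10⁻²⁷ × 4860 = 8.141 × 10⁻²⁴ kg·m/s.
λ = h/p = 6.626 × 10⁻³⁴ / 8.141 × 10⁻²⁴ = 8.14 × 10⁻¹¹ m = 81.4 pm.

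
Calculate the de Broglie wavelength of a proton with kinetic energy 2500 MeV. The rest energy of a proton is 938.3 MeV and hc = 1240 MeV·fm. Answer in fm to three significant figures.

λ = 0.375 fm

Total energy E = KE + m₀c² = 2500 + 938.3 = 3438.3 MeV.
(pc)² = E² − (m₀c²)² = (3438.3)² − (938.3)² = 1.094 × 10⁷ MeV², so pc = 3308 MeV.
λ = hc/(pc) = 1240 MeV·fm / 3308 MeV = 0.375 fm.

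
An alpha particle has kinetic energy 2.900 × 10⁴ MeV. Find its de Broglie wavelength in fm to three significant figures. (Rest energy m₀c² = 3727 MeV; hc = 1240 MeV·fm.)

λ = 0.0381 fm

Total energy E = KE + m₀c² = 2.900 × 10⁴ + 3727 = 32727 MeV.
(pc)² = E² − (m₀c²)² = (32727)² − (3727)² = 1.057 × 10⁹ MeV², so pc = 3.251 × 10⁴ MeV.
λ = hc/(pc) = 1240 MeV·fm / 3.251 × 10⁴ MeV = 0.0381 fm.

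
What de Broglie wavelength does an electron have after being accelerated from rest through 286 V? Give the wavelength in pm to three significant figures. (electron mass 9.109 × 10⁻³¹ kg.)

λ = 72.5 pm

KE = eV = 1.602 × 10⁻¹⁹ × 286.0 = 4.582 × 10⁻¹⁷ J.
p = √(2mKE) = √(2 × 9.109 × 10⁻³¹ × 4.582 × 10⁻¹⁷) = 9.136 × 10⁻²⁴ kg·m/s.
λ = h/p = 6.626 × 10⁻³⁴ / 9.136 × 10⁻²⁴ = 7.25 × 10⁻¹¹ m = 72.5 pm.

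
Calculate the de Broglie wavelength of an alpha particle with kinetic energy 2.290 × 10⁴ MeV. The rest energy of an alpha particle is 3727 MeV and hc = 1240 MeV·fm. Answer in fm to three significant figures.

Total energy E = KE + m₀c² = 2.290 × 10⁴ + 3727 = 26627 MeV.
(pc)² = E² − (m₀c²)² = (26627)² − (3727)² = 6.951 × 10⁸ MeV², so pc = 2.636 × 10⁴ MeV.
λ = hc/(pc) = 1240 MeV·fm / 2.636 × 10⁴ MeV = 0.0470 fm.

λ = 0.0470 fm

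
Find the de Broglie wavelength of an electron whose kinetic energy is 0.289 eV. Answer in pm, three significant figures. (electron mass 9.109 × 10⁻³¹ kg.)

λ = 2280 pm

KE = 0.289 eV = 4.630 × 10⁻²⁰ J.
p = √(2mKE) = √(2 × 9.109 × 10⁻³¹ × 4.630 × 10⁻²⁰) = 2.904 × 10⁻²⁵ kg·m/s.
λ = h/p = 6.626 × 10⁻³⁴ / 2.904 × 10⁻²⁵ = 2.28 × 10⁻⁹ m = 2280 pm.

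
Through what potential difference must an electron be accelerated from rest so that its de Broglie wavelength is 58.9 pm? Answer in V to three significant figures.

V = 434 V

p = h/λ = 6.626 × 10⁻³⁴ / 5.890 × 10⁻¹¹ = 1.125 × 10⁻²³ kg·m/s.
KE = p²/(2m) = 6.947 × 10⁻¹⁷ J.
V = KE/e = 6.947 × 10⁻¹⁷ / (1.602 × 10⁻¹⁹) = 434 V.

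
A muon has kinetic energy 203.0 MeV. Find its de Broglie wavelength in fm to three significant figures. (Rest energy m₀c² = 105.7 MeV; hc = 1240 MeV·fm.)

λ = 4.28 fm

Total energy E = KE + m₀c² = 203.0 + 105.7 = 308.7 MeV.
(pc)² = E² − (m₀c²)² = (308.7)² − (105.7)² = 8.412 × 10⁴ MeV², so pc = 290.0 MeV.
λ = hc/(pc) = 1240 MeV·fm / 290.0 MeV = 4.28 fm.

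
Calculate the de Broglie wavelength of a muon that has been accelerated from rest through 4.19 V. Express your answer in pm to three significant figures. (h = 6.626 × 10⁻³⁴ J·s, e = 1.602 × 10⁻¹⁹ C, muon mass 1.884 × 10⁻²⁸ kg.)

KE = eV = 1.602 × 10⁻¹⁹ × 4.190 = 6.712 × 10⁻¹⁹ J.
p = √(2mKE) = √(2 × 1.884 × 10⁻²⁸ × 6.712 × 10⁻¹⁹) = 1.590 × 10⁻²³ kg·m/s.
λ = h/p = 6.626 × 10⁻³⁴ / 1.590 × 10⁻²³ = 4.17 × 10⁻¹¹ m = 41.7 pm.

λ = 41.7 pm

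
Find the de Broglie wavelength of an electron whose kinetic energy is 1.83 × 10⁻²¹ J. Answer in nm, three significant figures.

λ = 11.5 nm

p = √(2mKE) = √(2 × 9.109 × 10⁻³¹ × 1.830 × 10⁻²¹) = 5.774 × 10⁻²⁶ kg·m/s.
λ = h/p = 6.626 × 10⁻³⁴ / 5.774 × 10⁻²⁶ = 1.15 × 10⁻⁸ m = 11.5 nm.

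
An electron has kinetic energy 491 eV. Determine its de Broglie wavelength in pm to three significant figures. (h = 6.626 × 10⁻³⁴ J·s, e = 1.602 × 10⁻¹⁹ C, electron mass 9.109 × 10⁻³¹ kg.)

KE = 491 eV = 7.866 × 10⁻¹⁷ J.
p = √(2mKE) = √(2 × 9.109 × 10⁻³¹ × 7.866 × 10⁻¹⁷) = 1.197 × 10⁻²³ kg·m/s.
λ = h/p = 6.626 × 10⁻³⁴ / 1.197 × 10⁻²³ = 5.54 × 10⁻¹¹ m = 55.4 pm.

λ = 55.4 pm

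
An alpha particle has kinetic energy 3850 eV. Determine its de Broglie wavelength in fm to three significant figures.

λ = 231 fm

KE = 3850 eV = 6.168 × 10⁻¹⁶ J.
p = √(2mKE) = √(2 × 6.645 × 10⁻²⁷ × 6.168 × 10⁻¹⁶) = 2.863 × 10⁻²¹ kg·m/s.
λ = h/p = 6.626 × 10⁻³⁴ / 2.863 × 10⁻²¹ = 2.31 × 10⁻¹³ m = 231 fm.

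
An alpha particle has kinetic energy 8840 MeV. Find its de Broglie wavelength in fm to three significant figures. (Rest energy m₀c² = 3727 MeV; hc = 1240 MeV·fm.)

λ = 0.103 fm

Total energy E = KE + m₀c² = 8840 + 3727 = 12567 MeV.
(pc)² = E² − (m₀c²)² = (12567)² − (3727)² = 1.440 × 10⁸ MeV², so pc = 1.200 × 10⁴ MeV.
λ = hc/(pc) = 1240 MeV·fm / 1.200 × 10⁴ MeV = 0.103 fm.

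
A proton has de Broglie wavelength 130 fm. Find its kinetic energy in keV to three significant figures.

p = h/λ = 6.626 × 10⁻³⁴ / 1.300 × 10⁻¹³ = 5.097 × 10⁻²¹ kg·m/s.
KE = p²/(2m) = (5.097 × 10⁻²¹)² / (2 × 1.673 × 10⁻²⁷) = 7.764 × 10⁻¹⁵ J = 48.5 keV.

KE = 48.5 keV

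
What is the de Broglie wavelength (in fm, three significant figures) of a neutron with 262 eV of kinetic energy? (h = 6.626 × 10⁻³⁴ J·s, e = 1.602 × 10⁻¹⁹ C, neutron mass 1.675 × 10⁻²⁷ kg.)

λ = 1770 fm

KE = 262 eV = 4.197 × 10⁻¹⁷ J.
p = √(2mKE) = √(2 × 1.675 × 10⁻²⁷ × 4.197 × 10⁻¹⁷) = 3.750 × 10⁻²² kg·m/s.
λ = h/p = 6.626 × 10⁻³⁴ / 3.750 × 10⁻²² = 1.77 × 10⁻¹² m = 1770 fm.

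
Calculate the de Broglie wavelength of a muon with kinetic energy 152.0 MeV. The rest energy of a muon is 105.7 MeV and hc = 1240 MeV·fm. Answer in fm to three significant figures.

λ = 5.28 fm

Total energy E = KE + m₀c² = 152.0 + 105.7 = 257.7 MeV.
(pc)² = E² − (m₀c²)² = (257.7)² − (105.7)² = 5.524 × 10⁴ MeV², so pc = 235.0 MeV.
λ = hc/(pc) = 1240 MeV·fm / 235.0 MeV = 5.28 fm.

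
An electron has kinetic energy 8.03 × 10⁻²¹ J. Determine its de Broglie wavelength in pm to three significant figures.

p = √(2mKE) = √(2 × 9.109 × 10⁻³¹ × 8.030 × 10⁻²¹) = 1.210 × 10⁻²⁵ kg·m/s.
λ = h/p = 6.626 × 10⁻³⁴ / 1.210 × 10⁻²⁵ = 5.48 × 10⁻⁹ m = 5480 pm.

λ = 5480 pm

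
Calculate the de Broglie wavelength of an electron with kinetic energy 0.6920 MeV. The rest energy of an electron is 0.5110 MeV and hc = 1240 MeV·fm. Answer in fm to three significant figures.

Total energy E = KE + m₀c² = 0.6920 + 0.5110 = 1.2030 MeV.
(pc)² = E² − (m₀c²)² = (1.2030)² − (0.5110)² = 1.186 MeV², so pc = 1.089 MeV.
λ = hc/(pc) = 1240 MeV·fm / 1.089 MeV = 1140 fm.

λ = 1140 fm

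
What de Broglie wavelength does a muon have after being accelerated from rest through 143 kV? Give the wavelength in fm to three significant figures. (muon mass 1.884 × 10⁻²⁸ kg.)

KE = eV = 1.602 × 10⁻¹⁹ × 1.430 × 10⁵ = 2.291 × 10⁻¹⁴ J.
p = √(2mKE) = √(2 × 1.884 × 10⁻²⁸ × 2.291 × 10⁻¹⁴) = 2.938 × 10⁻²¹ kg·m/s.
λ = h/p = 6.626 × 10⁻³⁴ / 2.938 × 10⁻²¹ = 2.26 × 10⁻¹³ m = 226 fm.

λ = 226 fm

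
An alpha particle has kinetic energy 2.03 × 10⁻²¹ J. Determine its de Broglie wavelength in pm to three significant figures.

λ = 128 pm

p = √(2mKE) = √(2 × 6.645 × 10⁻²⁷ × 2.030 × 10⁻²¹) = 5.194 × 10⁻²⁴ kg·m/s.
λ = h/p = 6.626 × 10⁻³⁴ / 5.194 × 10⁻²⁴ = 1.28 × 10⁻¹⁰ m = 128 pm.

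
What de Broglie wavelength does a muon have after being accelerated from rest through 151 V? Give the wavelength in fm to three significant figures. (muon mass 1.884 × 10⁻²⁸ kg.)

λ = 6940 fm

KE = eV = 1.602 × 10⁻¹⁹ × 151.0 = 2.419 × 10⁻¹⁷ J.
p = √(2mKE) = √(2 × 1.884 × 10⁻²⁸ × 2.419 × 10⁻¹⁷) = 9.547 × 10⁻²³ kg·m/s.
λ = h/p = 6.626 × 10⁻³⁴ / 9.547 × 10⁻²³ = 6.94 × 10⁻¹² m = 6940 fm.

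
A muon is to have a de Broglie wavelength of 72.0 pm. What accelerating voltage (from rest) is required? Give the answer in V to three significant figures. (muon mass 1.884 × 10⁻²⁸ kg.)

V = 1.40 V

p = h/λ = 6.626 × 10⁻³⁴ / 7.200 × 10⁻¹¹ = 9.203 × 10⁻²⁴ kg·m/s.
KE = p²/(2m) = 2.248 × 10⁻¹⁹ J.
V = KE/e = 2.248 × 10⁻¹⁹ / (1.602 × 10⁻¹⁹) = 1.40 V.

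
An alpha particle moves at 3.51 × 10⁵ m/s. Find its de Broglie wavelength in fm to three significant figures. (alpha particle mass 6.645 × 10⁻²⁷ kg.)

p = mv = 6.645 × 10⁻²⁷ × 3.51 × 10⁵ = 2.332 × 10⁻²¹ kg·m/s.
λ = h/p = 6.626 × 10⁻³⁴ / 2.332 × 10⁻²¹ = 2.84 × 10⁻¹³ m = 284 fm.

λ = 284 fm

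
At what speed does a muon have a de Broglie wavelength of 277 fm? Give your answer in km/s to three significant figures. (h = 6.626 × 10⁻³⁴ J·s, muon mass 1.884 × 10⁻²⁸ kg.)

v = 1.27 × 10⁴ km/s

p = h/λ = 6.626 × 10⁻³⁴ / 2.770 × 10⁻¹³ = 2.392 × 10⁻²¹ kg·m/s.
v = p/m = 2.392 × 10⁻²¹ / 1.884 × 10⁻²⁸ = 1.27 × 10⁷ m/s = 1.27 × 10⁴ km/s.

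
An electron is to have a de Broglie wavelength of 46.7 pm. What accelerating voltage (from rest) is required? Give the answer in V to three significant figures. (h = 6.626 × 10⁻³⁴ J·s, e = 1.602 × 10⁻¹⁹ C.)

V = 690 V

p = h/λ = 6.626 × 10⁻³⁴ / 4.670 × 10⁻¹¹ = 1.419 × 10⁻²³ kg·m/s.
KE = p²/(2m) = 1.105 × 10⁻¹⁶ J.
V = KE/e = 1.105 × 10⁻¹⁶ / (1.602 × 10⁻¹⁹) = 690 V.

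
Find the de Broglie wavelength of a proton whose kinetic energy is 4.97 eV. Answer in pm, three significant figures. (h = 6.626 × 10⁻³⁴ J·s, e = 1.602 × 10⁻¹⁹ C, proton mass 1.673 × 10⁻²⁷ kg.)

λ = 12.8 pm

KE = 4.97 eV = 7.962 × 10⁻¹⁹ J.
p = √(2mKE) = √(2 × 1.673 × 10⁻²⁷ × 7.962 × 10⁻¹⁹) = 5.161 × 10⁻²³ kg·m/s.
λ = h/p = 6.626 × 10⁻³⁴ / 5.161 × 10⁻²³ = 1.28 × 10⁻¹¹ m = 12.8 pm.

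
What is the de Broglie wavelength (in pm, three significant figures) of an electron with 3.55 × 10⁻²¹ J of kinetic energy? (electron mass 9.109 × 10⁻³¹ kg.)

p = √(2mKE) = √(2 × 9.109 × 10⁻³¹ × 3.550 × 10⁻²¹) = 8.042 × 10⁻²⁶ kg·m/s.
λ = h/p = 6.626 × 10⁻³⁴ / 8.042 × 10⁻²⁶ = 8.24 × 10⁻⁹ m = 8240 pm.

λ = 8240 pm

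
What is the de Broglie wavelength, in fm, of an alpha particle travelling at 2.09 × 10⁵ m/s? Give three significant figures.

λ = 477 fm

p = mv = 6.645 × 10⁻²⁷ × 2.09 × 10⁵ = 1.389 × 10⁻²¹ kg·m/s.
λ = h/p = 6.626 × 10⁻³⁴ / 1.389 × 10⁻²¹ = 4.77 × 10⁻¹³ m = 477 fm.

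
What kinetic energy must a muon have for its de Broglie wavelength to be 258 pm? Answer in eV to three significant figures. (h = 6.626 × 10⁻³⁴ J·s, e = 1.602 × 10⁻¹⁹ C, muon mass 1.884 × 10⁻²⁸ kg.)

p = h/λ = 6.626 × 10⁻³⁴ / 2.580 × 10⁻¹⁰ = 2.568 × 10⁻²⁴ kg·m/s.
KE = p²/(2m) = (2.568 × 10⁻²⁴)² / (2 × 1.884 × 10⁻²⁸) = 1.750 × 10⁻²⁰ J = 0.109 eV.

KE = 0.109 eV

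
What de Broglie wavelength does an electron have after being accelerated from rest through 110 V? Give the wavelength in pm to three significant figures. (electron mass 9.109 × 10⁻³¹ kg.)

λ = 117 pm

KE = eV = 1.602 × 10⁻¹⁹ × 110.0 = 1.762 × 10⁻¹⁷ J.
p = √(2mKE) = √(2 × 9.109 × 10⁻³¹ × 1.762 × 10⁻¹⁷) = 5.666 × 10⁻²⁴ kg·m/s.
λ = h/p = 6.626 × 10⁻³⁴ / 5.666 × 10⁻²⁴ = 1.17 × 10⁻¹⁰ m = 117 pm.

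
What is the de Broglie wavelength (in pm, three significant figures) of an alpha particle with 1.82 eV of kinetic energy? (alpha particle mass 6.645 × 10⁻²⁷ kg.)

λ = 10.6 pm

KE = 1.82 eV = 2.916 × 10⁻¹⁹ J.
p = √(2mKE) = √(2 × 6.645 × 10⁻²⁷ × 2.916 × 10⁻¹⁹) = 6.225 × 10⁻²³ kg·m/s.
λ = h/p = 6.626 × 10⁻³⁴ / 6.225 × 10⁻²³ = 1.06 × 10⁻¹¹ m = 10.6 pm.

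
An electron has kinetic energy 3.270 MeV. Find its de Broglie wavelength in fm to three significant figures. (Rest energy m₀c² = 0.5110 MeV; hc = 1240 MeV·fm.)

λ = 331 fm

Total energy E = KE + m₀c² = 3.270 + 0.5110 = 3.7810 MeV.
(pc)² = E² − (m₀c²)² = (3.7810)² − (0.5110)² = 14.03 MeV², so pc = 3.746 MeV.
λ = hc/(pc) = 1240 MeV·fm / 3.746 MeV = 331 fm.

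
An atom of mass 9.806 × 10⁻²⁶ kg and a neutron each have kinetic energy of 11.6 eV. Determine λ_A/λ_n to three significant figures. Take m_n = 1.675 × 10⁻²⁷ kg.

At fixed KE, p = √(2mKE) so λ = h/p ∝ 1/√m.
λ_A/λ_n = √(m_n/m_A) = √(1.675 × 10⁻²⁷/9.806 × 10⁻²⁶) = √(0.01708) = 0.131.

λ_A/λ_n = 0.131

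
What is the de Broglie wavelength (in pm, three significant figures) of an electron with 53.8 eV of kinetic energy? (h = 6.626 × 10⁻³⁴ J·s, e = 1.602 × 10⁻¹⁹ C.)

λ = 167 pm

KE = 53.8 eV = 8.619 × 10⁻¹⁸ J.
p = √(2mKE) = √(2 × 9.109 × 10⁻³¹ × 8.619 × 10⁻¹⁸) = 3.963 × 10⁻²⁴ kg·m/s.
λ = h/p = 6.626 × 10⁻³⁴ / 3.963 × 10⁻²⁴ = 1.67 × 10⁻¹⁰ m = 167 pm.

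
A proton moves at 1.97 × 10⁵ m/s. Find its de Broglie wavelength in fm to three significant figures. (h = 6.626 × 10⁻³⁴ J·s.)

p = mv = 1.673 × 10⁻²⁷ × 1.97 × 10⁵ = 3.296 × 10⁻²² kg·m/s.
λ = h/p = 6.626 × 10⁻³⁴ / 3.296 × 10⁻²² = 2.01 × 10⁻¹² m = 2010 fm.

λ = 2010 fm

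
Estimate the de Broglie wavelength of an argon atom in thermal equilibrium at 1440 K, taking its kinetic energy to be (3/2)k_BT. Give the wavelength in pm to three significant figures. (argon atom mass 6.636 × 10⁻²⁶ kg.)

KE = (3/2)k_BT = 1.5 × 1.381 × 10⁻²³ × 1440 = 2.983 × 10⁻²⁰ J.
p = √(2mKE) = √(2 × 6.636 × 10⁻²⁶ × 2.983 × 10⁻²⁰) = 6.292 × 10⁻²³ kg·m/s.
λ = h/p = 1.05 × 10⁻¹¹ m = 10.5 pm.

λ = 10.5 pm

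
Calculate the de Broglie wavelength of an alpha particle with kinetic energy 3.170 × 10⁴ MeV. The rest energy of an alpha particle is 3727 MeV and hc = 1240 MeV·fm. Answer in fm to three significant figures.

λ = 0.0352 fm

Total energy E = KE + m₀c² = 3.170 × 10⁴ + 3727 = 35427 MeV.
(pc)² = E² − (m₀c²)² = (35427)² − (3727)² = 1.241 × 10⁹ MeV², so pc = 3.523 × 10⁴ MeV.
λ = hc/(pc) = 1240 MeV·fm / 3.523 × 10⁴ MeV = 0.0352 fm.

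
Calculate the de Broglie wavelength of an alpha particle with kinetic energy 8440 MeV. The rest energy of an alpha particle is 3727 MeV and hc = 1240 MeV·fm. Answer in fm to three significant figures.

Total energy E = KE + m₀c² = 8440 + 3727 = 12167 MeV.
(pc)² = E² − (m₀c²)² = (12167)² − (3727)² = 1.341 × 10⁸ MeV², so pc = 1.158 × 10⁴ MeV.
λ = hc/(pc) = 1240 MeV·fm / 1.158 × 10⁴ MeV = 0.107 fm.

λ = 0.107 fm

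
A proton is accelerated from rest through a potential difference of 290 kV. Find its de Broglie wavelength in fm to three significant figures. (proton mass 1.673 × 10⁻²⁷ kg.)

KE = eV = 1.602 × 10⁻¹⁹ × 2.900 × 10⁵ = 4.646 × 10⁻¹⁴ J.
p = √(2mKE) = √(2 × 1.673 × 10⁻²⁷ × 4.646 × 10⁻¹⁴) = 1.247 × 10⁻²⁰ kg·m/s.
λ = h/p = 6.626 × 10⁻³⁴ / 1.247 × 10⁻²⁰ = 5.31 × 10⁻¹⁴ m = 53.1 fm.

λ = 53.1 fm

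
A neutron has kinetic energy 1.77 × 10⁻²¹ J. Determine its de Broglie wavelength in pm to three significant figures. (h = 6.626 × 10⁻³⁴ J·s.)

p = √(2mKE) = √(2 × 1.675 × 10⁻²⁷ × 1.770 × 10⁻²¹) = 2.435 × 10⁻²⁴ kg·m/s.
λ = h/p = 6.626 × 10⁻³⁴ / 2.435 × 10⁻²⁴ = 2.72 × 10⁻¹⁰ m = 272 pm.

λ = 272 pm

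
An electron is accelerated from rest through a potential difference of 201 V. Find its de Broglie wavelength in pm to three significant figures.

KE = eV = 1.602 × 10⁻¹⁹ × 201.0 = 3.220 × 10⁻¹⁷ J.
p = √(2mKE) = √(2 × 9.109 × 10⁻³¹ × 3.220 × 10⁻¹⁷) = 7.659 × 10⁻²⁴ kg·m/s.
λ = h/p = 6.626 × 10⁻³⁴ / 7.659 × 10⁻²⁴ = 8.65 × 10⁻¹¹ m = 86.5 pm.

λ = 86.5 pm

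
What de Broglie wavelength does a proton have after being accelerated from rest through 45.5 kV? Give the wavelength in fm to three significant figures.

KE = eV = 1.602 × 10⁻¹⁹ × 4.550 × 10⁴ = 7.289 × 10⁻¹⁵ J.
p = √(2mKE) = √(2 × 1.673 × 10⁻²⁷ × 7.289 × 10⁻¹⁵) = 4.939 × 10⁻²¹ kg·m/s.
λ = h/p = 6.626 × 10⁻³⁴ / 4.939 × 10⁻²¹ = 1.34 × 10⁻¹³ m = 134 fm.

λ = 134 fm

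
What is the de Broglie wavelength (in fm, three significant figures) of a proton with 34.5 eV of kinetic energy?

λ = 4870 fm

KE = 34.5 eV = 5.527 × 10⁻¹⁸ J.
p = √(2mKE) = √(2 × 1.673 × 10⁻²⁷ × 5.527 × 10⁻¹⁸) = 1.360 × 10⁻²² kg·m/s.
λ = h/p = 6.626 × 10⁻³⁴ / 1.360 × 10⁻²² = 4.87 × 10⁻¹² m = 4870 fm.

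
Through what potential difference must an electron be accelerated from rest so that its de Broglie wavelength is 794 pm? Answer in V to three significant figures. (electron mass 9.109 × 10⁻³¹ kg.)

V = 2.39 V

p = h/λ = 6.626 × 10⁻³⁴ / 7.940 × 10⁻¹⁰ = 8.345 × 10⁻²⁵ kg·m/s.
KE = p²/(2m) = 3.823 × 10⁻¹⁹ J.
V = KE/e = 3.823 × 10⁻¹⁹ / (1.602 × 10⁻¹⁹) = 2.39 V.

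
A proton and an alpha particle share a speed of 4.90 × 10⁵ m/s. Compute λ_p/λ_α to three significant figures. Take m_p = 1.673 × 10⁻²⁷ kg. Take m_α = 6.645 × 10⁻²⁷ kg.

At fixed v, p = mv so λ = h/(mv) ∝ 1/m.
λ_p/λ_α = m_α/m_p = 6.645 × 10⁻²⁷/1.673 × 10⁻²⁷ = 3.97.

λ_p/λ_α = 3.97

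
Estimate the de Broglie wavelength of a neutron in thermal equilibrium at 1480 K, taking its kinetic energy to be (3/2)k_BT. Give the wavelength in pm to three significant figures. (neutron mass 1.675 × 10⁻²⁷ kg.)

KE = (3/2)k_BT = 1.5 × 1.381 × 10⁻²³ × 1480 = 3.066 × 10⁻²⁰ J.
p = √(2mKE) = √(2 × 1.675 × 10⁻²⁷ × 3.066 × 10⁻²⁰) = 1.013 × 10⁻²³ kg·m/s.
λ = h/p = 6.54 × 10⁻¹¹ m = 65.4 pm.

λ = 65.4 pm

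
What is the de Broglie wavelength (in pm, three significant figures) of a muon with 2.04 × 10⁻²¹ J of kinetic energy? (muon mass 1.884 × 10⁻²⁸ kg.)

p = √(2mKE) = √(2 × 1.884 × 10⁻²⁸ × 2.040 × 10⁻²¹) = 8.767 × 10⁻²⁵ kg·m/s.
λ = h/p = 6.626 × 10⁻³⁴ / 8.767 × 10⁻²⁵ = 7.56 × 10⁻¹⁰ m = 756 pm.

λ = 756 pm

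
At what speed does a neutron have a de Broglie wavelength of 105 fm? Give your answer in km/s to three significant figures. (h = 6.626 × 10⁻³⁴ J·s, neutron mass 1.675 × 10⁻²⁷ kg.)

v = 3770 km/s

p = h/λ = 6.626 × 10⁻³⁴ / 1.050 × 10⁻¹³ = 6.310 × 10⁻²¹ kg·m/s.
v = p/m = 6.310 × 10⁻²¹ / 1.675 × 10⁻²⁷ = 3.77 × 10⁶ m/s = 3770 km/s.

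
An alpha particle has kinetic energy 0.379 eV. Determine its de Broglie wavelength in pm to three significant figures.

λ = 23.3 pm

KE = 0.379 eV = 6.072 × 10⁻²⁰ J.
p = √(2mKE) = √(2 × 6.645 × 10⁻²⁷ × 6.072 × 10⁻²⁰) = 2.841 × 10⁻²³ kg·m/s.
λ = h/p = 6.626 × 10⁻³⁴ / 2.841 × 10⁻²³ = 2.33 × 10⁻¹¹ m = 23.3 pm.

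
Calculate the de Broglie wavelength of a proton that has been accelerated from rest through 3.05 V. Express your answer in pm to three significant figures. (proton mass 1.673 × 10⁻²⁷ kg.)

KE = eV = 1.602 × 10⁻¹⁹ × 3.050 = 4.886 × 10⁻¹⁹ J.
p = √(2mKE) = √(2 × 1.673 × 10⁻²⁷ × 4.886 × 10⁻¹⁹) = 4.043 × 10⁻²³ kg·m/s.
λ = h/p = 6.626 × 10⁻³⁴ / 4.043 × 10⁻²³ = 1.64 × 10⁻¹¹ m = 16.4 pm.

λ = 16.4 pm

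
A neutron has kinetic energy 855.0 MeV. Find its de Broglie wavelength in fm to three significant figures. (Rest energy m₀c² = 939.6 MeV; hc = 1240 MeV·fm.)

Total energy E = KE + m₀c² = 855.0 + 939.6 = 1794.6 MeV.
(pc)² = E² − (m₀c²)² = (1794.6)² − (939.6)² = 2.338 × 10⁶ MeV², so pc = 1529 MeV.
λ = hc/(pc) = 1240 MeV·fm / 1529 MeV = 0.811 fm.

λ = 0.811 fm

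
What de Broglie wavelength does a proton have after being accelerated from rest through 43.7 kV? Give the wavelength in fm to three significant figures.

λ = 137 fm

KE = eV = 1.602 × 10⁻¹⁹ × 4.370 × 10⁴ = 7.001 × 10⁻¹⁵ J.
p = √(2mKE) = √(2 × 1.673 × 10⁻²⁷ × 7.001 × 10⁻¹⁵) = 4.840 × 10⁻²¹ kg·m/s.
λ = h/p = 6.626 × 10⁻³⁴ / 4.840 × 10⁻²¹ = 1.37 × 10⁻¹³ m = 137 fm.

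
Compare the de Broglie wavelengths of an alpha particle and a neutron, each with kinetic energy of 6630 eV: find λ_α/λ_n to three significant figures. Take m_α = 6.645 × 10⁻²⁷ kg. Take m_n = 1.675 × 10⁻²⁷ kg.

At fixed KE, p = √(2mKE) so λ = h/p ∝ 1/√m.
λ_α/λ_n = √(m_n/m_α) = √(1.675 × 10⁻²⁷/6.645 × 10⁻²⁷) = √(0.2521) = 0.502.

λ_α/λ_n = 0.502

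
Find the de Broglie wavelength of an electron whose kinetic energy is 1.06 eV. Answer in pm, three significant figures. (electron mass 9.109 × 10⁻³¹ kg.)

KE = 1.06 eV = 1.698 × 10⁻¹⁹ J.
p = √(2mKE) = √(2 × 9.109 × 10⁻³¹ × 1.698 × 10⁻¹⁹) = 5.562 × 10⁻²⁵ kg·m/s.
λ = h/p = 6.626 × 10⁻³⁴ / 5.562 × 10⁻²⁵ = 1.19 × 10⁻⁹ m = 1190 pm.

λ = 1190 pm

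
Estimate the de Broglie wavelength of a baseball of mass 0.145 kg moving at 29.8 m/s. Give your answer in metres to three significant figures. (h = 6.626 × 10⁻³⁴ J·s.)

p = mv = 0.145 × 29.8 = 4.321 kg·m/s.
λ = h/p = 6.626 × 10⁻³⁴ / 4.321 = 1.53 × 10⁻³⁴ m.

λ = 1.53 × 10⁻³⁴ m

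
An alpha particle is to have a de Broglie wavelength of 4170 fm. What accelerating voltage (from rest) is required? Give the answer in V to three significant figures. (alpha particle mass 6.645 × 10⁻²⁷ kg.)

V = 5.93 V

p = h/λ = 6.626 × 10⁻³⁴ / 4.170 × 10⁻¹² = 1.589 × 10⁻²² kg·m/s.
KE = p²/(2m) = 1.900 × 10⁻¹⁸ J.
V = KE/2e = 1.900 × 10⁻¹⁸ / (2 × 1.602 × 10⁻¹⁹) = 5.93 V.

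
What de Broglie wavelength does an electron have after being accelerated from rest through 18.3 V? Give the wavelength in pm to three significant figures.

KE = eV = 1.602 × 10⁻¹⁹ × 18.30 = 2.932 × 10⁻¹⁸ J.
p = √(2mKE) = √(2 × 9.109 × 10⁻³¹ × 2.932 × 10⁻¹⁸) = 2.311 × 10⁻²⁴ kg·m/s.
λ = h/p = 6.626 × 10⁻³⁴ / 2.311 × 10⁻²⁴ = 2.87 × 10⁻¹⁰ m = 287 pm.

λ = 287 pm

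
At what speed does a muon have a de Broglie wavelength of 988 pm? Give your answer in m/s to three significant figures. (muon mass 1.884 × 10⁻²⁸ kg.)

v = 3560 m/s

p = h/λ = 6.626 × 10⁻³⁴ / 9.880 × 10⁻¹⁰ = 6.706 × 10⁻²⁵ kg·m/s.
v = p/m = 6.706 × 10⁻²⁵ / 1.884 × 10⁻²⁸ = 3.56 × 10³ m/s = 3560 m/s.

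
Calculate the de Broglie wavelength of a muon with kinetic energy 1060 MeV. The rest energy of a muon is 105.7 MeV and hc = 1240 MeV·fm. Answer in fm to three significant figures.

λ = 1.07 fm

Total energy E = KE + m₀c² = 1060 + 105.7 = 1165.7 MeV.
(pc)² = E² − (m₀c²)² = (1165.7)² − (105.7)² = 1.348 × 10⁶ MeV², so pc = 1161 MeV.
λ = hc/(pc) = 1240 MeV·fm / 1161 MeV = 1.07 fm.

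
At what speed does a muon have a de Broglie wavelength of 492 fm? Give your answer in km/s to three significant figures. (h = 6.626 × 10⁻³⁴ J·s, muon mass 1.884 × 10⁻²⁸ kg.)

p = h/λ = 6.626 × 10⁻³⁴ / 4.920 × 10⁻¹³ = 1.347 × 10⁻²¹ kg·m/s.
v = p/m = 1.347 × 10⁻²¹ / 1.884 × 10⁻²⁸ = 7.15 × 10⁶ m/s = 7150 km/s.

v = 7150 km/s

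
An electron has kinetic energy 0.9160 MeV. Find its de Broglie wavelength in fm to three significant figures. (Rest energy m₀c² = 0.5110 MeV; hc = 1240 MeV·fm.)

λ = 931 fm

Total energy E = KE + m₀c² = 0.9160 + 0.5110 = 1.4270 MeV.
(pc)² = E² − (m₀c²)² = (1.4270)² − (0.5110)² = 1.775 MeV², so pc = 1.332 MeV.
λ = hc/(pc) = 1240 MeV·fm / 1.332 MeV = 931 fm.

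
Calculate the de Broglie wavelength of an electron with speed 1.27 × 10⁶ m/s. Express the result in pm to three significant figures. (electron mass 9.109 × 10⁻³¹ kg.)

p = mv = 9.109 × 10⁻³¹ × 1.27 × 10⁶ = 1.157 × 10⁻²⁴ kg·m/s.
λ = h/p = 6.626 × 10⁻³⁴ / 1.157 × 10⁻²⁴ = 5.73 × 10⁻¹⁰ m = 573 pm.

λ = 573 pm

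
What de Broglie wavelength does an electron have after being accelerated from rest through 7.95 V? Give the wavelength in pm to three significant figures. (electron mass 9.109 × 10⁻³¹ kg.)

λ = 435 pm

KE = eV = 1.602 × 10⁻¹⁹ × 7.950 = 1.274 × 10⁻¹⁸ J.
p = √(2mKE) = √(2 × 9.109 × 10⁻³¹ × 1.274 × 10⁻¹⁸) = 1.523 × 10⁻²⁴ kg·m/s.
λ = h/p = 6.626 × 10⁻³⁴ / 1.523 × 10⁻²⁴ = 4.35 × 10⁻¹⁰ m = 435 pm.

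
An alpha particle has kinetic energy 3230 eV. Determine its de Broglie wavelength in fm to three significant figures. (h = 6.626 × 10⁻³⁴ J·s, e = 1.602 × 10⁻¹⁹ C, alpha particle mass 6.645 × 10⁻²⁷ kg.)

KE = 3230 eV = 5.174 × 10⁻¹⁶ J.
p = √(2mKE) = √(2 × 6.645 × 10⁻²⁷ × 5.174 × 10⁻¹⁶) = 2.622 × 10⁻²¹ kg·m/s.
λ = h/p = 6.626 × 10⁻³⁴ / 2.622 × 10⁻²¹ = 2.53 × 10⁻¹³ m = 253 fm.

λ = 253 fm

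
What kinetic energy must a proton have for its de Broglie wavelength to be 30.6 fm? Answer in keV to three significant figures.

p = h/λ = 6.626 × 10⁻³⁴ / 3.060 × 10⁻¹⁴ = 2.165 × 10⁻²⁰ kg·m/s.
KE = p²/(2m) = (2.165 × 10⁻²⁰)² / (2 × 1.673 × 10⁻²⁷) = 1.401 × 10⁻¹³ J = 875 keV.

KE = 875 keV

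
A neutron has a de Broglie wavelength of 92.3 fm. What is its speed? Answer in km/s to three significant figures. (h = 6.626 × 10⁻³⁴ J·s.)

p = h/λ = 6.626 × 10⁻³⁴ / 9.230 × 10⁻¹⁴ = 7.179 × 10⁻²¹ kg·m/s.
v = p/m = 7.179 × 10⁻²¹ / 1.675 × 10⁻²⁷ = 4.29 × 10⁶ m/s = 4290 km/s.

v = 4290 km/s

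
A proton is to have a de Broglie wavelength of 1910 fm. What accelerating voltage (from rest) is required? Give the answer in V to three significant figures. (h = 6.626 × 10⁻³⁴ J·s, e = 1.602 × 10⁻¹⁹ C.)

p = h/λ = 6.626 × 10⁻³⁴ / 1.910 × 10⁻¹² = 3.469 × 10⁻²² kg·m/s.
KE = p²/(2m) = 3.597 × 10⁻¹⁷ J.
V = KE/e = 3.597 × 10⁻¹⁷ / (1.602 × 10⁻¹⁹) = 225 V.

V = 225 V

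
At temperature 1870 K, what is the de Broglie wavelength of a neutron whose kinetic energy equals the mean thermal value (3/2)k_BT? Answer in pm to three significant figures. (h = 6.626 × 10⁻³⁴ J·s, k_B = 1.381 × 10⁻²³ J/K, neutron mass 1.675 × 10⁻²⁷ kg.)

KE = (3/2)k_BT = 1.5 × 1.381 × 10⁻²³ × 1870 = 3.874 × 10⁻²⁰ J.
p = √(2mKE) = √(2 × 1.675 × 10⁻²⁷ × 3.874 × 10⁻²⁰) = 1.139 × 10⁻²³ kg·m/s.
λ = h/p = 5.82 × 10⁻¹¹ m = 58.2 pm.

λ = 58.2 pm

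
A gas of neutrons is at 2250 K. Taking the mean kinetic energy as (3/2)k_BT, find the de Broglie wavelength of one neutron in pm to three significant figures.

KE = (3/2)k_BT = 1.5 × 1.381 × 10⁻²³ × 2250 = 4.661 × 10⁻²⁰ J.
p = √(2mKE) = √(2 × 1.675 × 10⁻²⁷ × 4.661 × 10⁻²⁰) = 1.250 × 10⁻²³ kg·m/s.
λ = h/p = 5.30 × 10⁻¹¹ m = 53.0 pm.

λ = 53.0 pm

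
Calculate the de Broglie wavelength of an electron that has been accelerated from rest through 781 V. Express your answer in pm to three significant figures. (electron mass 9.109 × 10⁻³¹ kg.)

λ = 43.9 pm

KE = eV = 1.602 × 10⁻¹⁹ × 781.0 = 1.251 × 10⁻¹⁶ J.
p = √(2mKE) = √(2 × 9.109 × 10⁻³¹ × 1.251 × 10⁻¹⁶) = 1.510 × 10⁻²³ kg·m/s.
λ = h/p = 6.626 × 10⁻³⁴ / 1.510 × 10⁻²³ = 4.39 × 10⁻¹¹ m = 43.9 pm.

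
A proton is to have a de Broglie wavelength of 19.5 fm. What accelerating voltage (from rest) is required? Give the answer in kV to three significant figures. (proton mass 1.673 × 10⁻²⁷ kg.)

V = 2150 kV

p = h/λ = 6.626 × 10⁻³⁴ / 1.950 × 10⁻¹⁴ = 3.398 × 10⁻²⁰ kg·m/s.
KE = p²/(2m) = 3.451 × 10⁻¹³ J.
V = KE/e = 3.451 × 10⁻¹³ / (1.602 × 10⁻¹⁹) = 2150 kV.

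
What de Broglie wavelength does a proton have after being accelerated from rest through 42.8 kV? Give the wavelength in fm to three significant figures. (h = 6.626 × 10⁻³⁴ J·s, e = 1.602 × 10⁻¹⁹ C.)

λ = 138 fm

KE = eV = 1.602 × 10⁻¹⁹ × 4.280 × 10⁴ = 6.857 × 10⁻¹⁵ J.
p = √(2mKE) = √(2 × 1.673 × 10⁻²⁷ × 6.857 × 10⁻¹⁵) = 4.790 × 10⁻²¹ kg·m/s.
λ = h/p = 6.626 × 10⁻³⁴ / 4.790 × 10⁻²¹ = 1.38 × 10⁻¹³ m = 138 fm.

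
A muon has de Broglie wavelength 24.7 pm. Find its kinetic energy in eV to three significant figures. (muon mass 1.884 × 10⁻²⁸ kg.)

KE = 11.9 eV

p = h/λ = 6.626 × 10⁻³⁴ / 2.470 × 10⁻¹¹ = 2.683 × 10⁻²³ kg·m/s.
KE = p²/(2m) = (2.683 × 10⁻²³)² / (2 × 1.884 × 10⁻²⁸) = 1.910 × 10⁻¹⁸ J = 11.9 eV.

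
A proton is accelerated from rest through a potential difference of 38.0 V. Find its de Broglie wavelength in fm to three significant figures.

KE = eV = 1.602 × 10⁻¹⁹ × 38.00 = 6.088 × 10⁻¹⁸ J.
p = √(2mKE) = √(2 × 1.673 × 10⁻²⁷ × 6.088 × 10⁻¹⁸) = 1.427 × 10⁻²² kg·m/s.
λ = h/p = 6.626 × 10⁻³⁴ / 1.427 × 10⁻²² = 4.64 × 10⁻¹² m = 4640 fm.

λ = 4640 fm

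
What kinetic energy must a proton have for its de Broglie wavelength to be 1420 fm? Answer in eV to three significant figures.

KE = 406 eV

p = h/λ = 6.626 × 10⁻³⁴ / 1.420 × 10⁻¹² = 4.666 × 10⁻²² kg·m/s.
KE = p²/(2m) = (4.666 × 10⁻²²)² / (2 × 1.673 × 10⁻²⁷) = 6.507 × 10⁻¹⁷ J = 406 eV.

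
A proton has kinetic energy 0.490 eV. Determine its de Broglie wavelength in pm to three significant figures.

λ = 40.9 pm

KE = 0.490 eV = 7.850 × 10⁻²⁰ J.
p = √(2mKE) = √(2 × 1.673 × 10⁻²⁷ × 7.850 × 10⁻²⁰) = 1.621 × 10⁻²³ kg·m/s.
λ = h/p = 6.626 × 10⁻³⁴ / 1.621 × 10⁻²³ = 4.09 × 10⁻¹¹ m = 40.9 pm.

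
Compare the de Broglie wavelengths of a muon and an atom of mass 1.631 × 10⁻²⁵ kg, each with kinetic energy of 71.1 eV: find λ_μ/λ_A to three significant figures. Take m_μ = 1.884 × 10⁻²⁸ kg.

At fixed KE, p = √(2mKE) so λ = h/p ∝ 1/√m.
λ_μ/λ_A = √(m_A/m_μ) = √(1.631 × 10⁻²⁵/1.884 × 10⁻²⁸) = √(865.7) = 29.4.

λ_μ/λ_A = 29.4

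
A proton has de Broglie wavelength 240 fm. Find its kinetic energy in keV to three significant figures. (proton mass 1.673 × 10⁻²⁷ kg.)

p = h/λ = 6.626 × 10⁻³⁴ / 2.400 × 10⁻¹³ = 2.761 × 10⁻²¹ kg·m/s.
KE = p²/(2m) = (2.761 × 10⁻²¹)² / (2 × 1.673 × 10⁻²⁷) = 2.278 × 10⁻¹⁵ J = 14.2 keV.

KE = 14.2 keV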